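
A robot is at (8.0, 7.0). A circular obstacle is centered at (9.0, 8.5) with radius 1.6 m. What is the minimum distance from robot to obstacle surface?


center_dist = sqrt((8.0-9.0)^2 + (7.0-8.5)^2)
= sqrt(1.0 + 2.25)
= 1.8028
min_dist = center_dist - radius = 1.8028 - 1.6 = 0.2028 m


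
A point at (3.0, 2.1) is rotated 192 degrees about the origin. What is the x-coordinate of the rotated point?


x' = x*cos(theta) - y*sin(theta)
cos(192 deg) = -0.9781, sin(192 deg) = -0.2079
x' = 3.0 * -0.9781 - 2.1 * -0.2079
= -2.9344 - -0.4366
= -2.4978


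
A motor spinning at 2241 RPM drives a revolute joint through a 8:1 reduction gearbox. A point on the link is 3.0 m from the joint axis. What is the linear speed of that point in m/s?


omega_motor = 2241 * 2*pi/60 = 234.677 rad/s
omega_joint = omega_motor / 8 = 29.3346 rad/s
v = omega_joint * r = 29.3346 * 3.0
= 88.0039 m/s


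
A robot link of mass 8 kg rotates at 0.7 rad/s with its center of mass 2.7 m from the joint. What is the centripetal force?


F = m * omega^2 * r
= 8 * 0.7^2 * 2.7
= 8 * 0.49 * 2.7
= 10.584 N


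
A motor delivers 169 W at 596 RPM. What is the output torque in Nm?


omega = 596 * 2*pi/60 = 62.413 rad/s
tau = P / omega = 169 / 62.413
= 2.7078 Nm


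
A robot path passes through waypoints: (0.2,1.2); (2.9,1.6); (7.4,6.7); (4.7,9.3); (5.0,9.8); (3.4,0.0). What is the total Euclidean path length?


Segment lengths:
  seg1 = sqrt((2.7)^2 + (0.4)^2) = 2.7295
  seg2 = sqrt((4.5)^2 + (5.1)^2) = 6.8015
  seg3 = sqrt((-2.7)^2 + (2.6)^2) = 3.7483
  seg4 = sqrt((0.3)^2 + (0.5)^2) = 0.5831
  seg5 = sqrt((-1.6)^2 + (-9.8)^2) = 9.9298
Total = 23.7921


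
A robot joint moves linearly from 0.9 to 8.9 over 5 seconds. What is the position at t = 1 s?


s = t/T = 1/5 = 0.2
p(t) = p0 + (pf-p0)*s
= 0.9 + (8.9 - 0.9) * 0.2
= 2.5


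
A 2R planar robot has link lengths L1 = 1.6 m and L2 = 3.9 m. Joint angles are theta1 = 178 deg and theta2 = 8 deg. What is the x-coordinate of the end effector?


Convert angles to radians: theta1 = 3.1067, theta2 = 0.1396
x = L1*cos(theta1) + L2*cos(theta1+theta2)
x = -1.599 + -3.8786
x = -5.4777


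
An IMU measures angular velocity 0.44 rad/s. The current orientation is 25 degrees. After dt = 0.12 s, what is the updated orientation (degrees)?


delta_theta = w * dt = 0.44 * 0.12 = 0.0528 rad
= 3.0252 deg
theta_new = 25 + 3.0252 = 28.0252 deg


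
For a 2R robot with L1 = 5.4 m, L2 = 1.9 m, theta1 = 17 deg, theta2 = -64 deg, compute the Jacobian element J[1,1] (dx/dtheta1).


J[1,1] = -L1*sin(t1) - L2*sin(t1+t2)
= -5.4*sin(17) - 1.9*sin(-47)
= -0.1892


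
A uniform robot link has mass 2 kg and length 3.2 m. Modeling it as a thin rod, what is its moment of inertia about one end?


I = (1/3) * m * L^2
= (1/3) * 2 * 3.2^2
= 0.333333 * 2 * 10.24
= 6.8267 kg*m^2


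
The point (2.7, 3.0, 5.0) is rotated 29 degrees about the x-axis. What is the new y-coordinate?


Rotation about x-axis: y' = y*cos(theta) - z*sin(theta)
= 3.0 * 0.8746 - 5.0 * 0.4848
= 0.1998


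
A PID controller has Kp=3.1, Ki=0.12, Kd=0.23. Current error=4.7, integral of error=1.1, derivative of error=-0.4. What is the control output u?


u = Kp*e + Ki*int(e) + Kd*de/dt
= 3.1*4.7 + 0.12*1.1 + 0.23*(-0.4)
= 14.57 + 0.132 + -0.092
= 14.61


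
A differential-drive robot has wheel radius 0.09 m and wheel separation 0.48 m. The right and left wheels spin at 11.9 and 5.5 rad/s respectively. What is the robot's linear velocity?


vR = r*wR = 0.09*11.9 = 1.071 m/s
vL = r*wL = 0.09*5.5 = 0.495 m/s
v = (vR+vL)/2 = 0.783 m/s
omega = (vR-vL)/L = 1.2 rad/s
linear velocity = 0.783 m/s


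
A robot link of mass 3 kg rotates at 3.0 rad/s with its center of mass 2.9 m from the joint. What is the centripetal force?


F = m * omega^2 * r
= 3 * 3.0^2 * 2.9
= 3 * 9.0 * 2.9
= 78.3 N


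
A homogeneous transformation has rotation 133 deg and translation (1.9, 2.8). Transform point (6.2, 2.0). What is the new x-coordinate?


x' = cos(theta)*px - sin(theta)*py + tx
= -0.682*6.2 - 0.7314*2.0 + 1.9
= -3.7911


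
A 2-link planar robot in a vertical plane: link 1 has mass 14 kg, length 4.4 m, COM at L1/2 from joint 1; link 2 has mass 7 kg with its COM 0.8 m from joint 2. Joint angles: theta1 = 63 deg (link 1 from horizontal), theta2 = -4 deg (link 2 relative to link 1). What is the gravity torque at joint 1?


Horizontal distance from joint 1 to link-1 COM:
  x_c1 = (L1/2)*cos(t1) = 2.2 * 0.454 = 0.9988 m
Horizontal distance from joint 1 to link-2 COM:
  x_c2 = L1*cos(t1) + Lc2*cos(t1+t2)
       = 4.4*0.454 + 0.8*0.515 = 2.4096 m
tau1 = m1*g*x_c1 + m2*g*x_c2
     = 14*9.81*0.9988 + 7*9.81*2.4096
     = 137.1723 + 165.4665
     = 302.6388 Nm


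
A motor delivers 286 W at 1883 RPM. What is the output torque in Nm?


omega = 1883 * 2*pi/60 = 197.1873 rad/s
tau = P / omega = 286 / 197.1873
= 1.4504 Nm


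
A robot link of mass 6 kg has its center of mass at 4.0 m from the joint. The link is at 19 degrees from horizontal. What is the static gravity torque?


tau = m*g*L*cos(angle)
= 6 * 9.81 * 4.0 * cos(19 deg)
= 6 * 9.81 * 4.0 * 0.9455
= 222.6129 Nm


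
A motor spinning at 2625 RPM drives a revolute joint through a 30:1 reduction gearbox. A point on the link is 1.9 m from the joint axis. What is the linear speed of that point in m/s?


omega_motor = 2625 * 2*pi/60 = 274.8894 rad/s
omega_joint = omega_motor / 30 = 9.163 rad/s
v = omega_joint * r = 9.163 * 1.9
= 17.4097 m/s


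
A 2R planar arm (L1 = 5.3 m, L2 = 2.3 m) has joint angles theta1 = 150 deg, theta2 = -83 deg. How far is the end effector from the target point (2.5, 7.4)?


End effector via forward kinematics:
x = L1*cos(t1) + L2*cos(t1+t2) = -3.6913
y = L1*sin(t1) + L2*sin(t1+t2) = 4.7672
Distance to target:
d = sqrt((2.5 - -3.6913)^2 + (7.4 - 4.7672)^2)
= sqrt(38.3316 + 6.9318)
= 6.7278 m


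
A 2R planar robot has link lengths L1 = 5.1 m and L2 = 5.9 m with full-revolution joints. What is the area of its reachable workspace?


r_max = L1 + L2 = 11.0 m
r_min = |L1 - L2| = 0.8 m
Area = pi*(r_max^2 - r_min^2)
= pi*(121.0 - 0.64)
= pi * 120.36
= 378.1221 m^2


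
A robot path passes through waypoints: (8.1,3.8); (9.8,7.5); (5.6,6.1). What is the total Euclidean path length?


Segment lengths:
  seg1 = sqrt((1.7)^2 + (3.7)^2) = 4.0719
  seg2 = sqrt((-4.2)^2 + (-1.4)^2) = 4.4272
Total = 8.499


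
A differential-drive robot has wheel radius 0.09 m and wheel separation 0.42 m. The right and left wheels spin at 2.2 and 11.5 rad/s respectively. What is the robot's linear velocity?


vR = r*wR = 0.09*2.2 = 0.198 m/s
vL = r*wL = 0.09*11.5 = 1.035 m/s
v = (vR+vL)/2 = 0.6165 m/s
omega = (vR-vL)/L = -1.9929 rad/s
linear velocity = 0.6165 m/s


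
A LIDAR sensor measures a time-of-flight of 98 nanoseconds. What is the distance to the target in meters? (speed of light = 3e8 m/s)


tof = 98 ns = 9.8e-08 s
dist = c * tof / 2
= 3e8 * 9.8e-08 / 2
= 14.7 m


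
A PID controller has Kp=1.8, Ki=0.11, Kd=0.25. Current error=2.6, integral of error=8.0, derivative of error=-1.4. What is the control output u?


u = Kp*e + Ki*int(e) + Kd*de/dt
= 1.8*2.6 + 0.11*8.0 + 0.25*(-1.4)
= 4.68 + 0.88 + -0.35
= 5.21


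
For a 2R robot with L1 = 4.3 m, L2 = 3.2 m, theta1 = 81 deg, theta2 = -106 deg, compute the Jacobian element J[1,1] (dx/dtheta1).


J[1,1] = -L1*sin(t1) - L2*sin(t1+t2)
= -4.3*sin(81) - 3.2*sin(-25)
= -2.8947


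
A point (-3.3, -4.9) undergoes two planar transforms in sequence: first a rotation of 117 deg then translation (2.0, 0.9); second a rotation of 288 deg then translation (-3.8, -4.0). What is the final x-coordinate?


After transform 1:
x1 = cos(117)*-3.3 - sin(117)*-4.9 + 2.0 = 7.8641
y1 = sin(117)*-3.3 + cos(117)*-4.9 + 0.9 = 0.1842
After transform 2:
x2 = cos(288)*7.8641 - sin(288)*0.1842 + -3.8
= -1.1946


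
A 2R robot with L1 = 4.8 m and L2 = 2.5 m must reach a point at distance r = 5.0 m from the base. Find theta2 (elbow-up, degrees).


cos(theta2) = (r^2 - L1^2 - L2^2) / (2*L1*L2)
cos(theta2) = (25.0 - 23.04 - 6.25) / 24.0
cos(theta2) = -0.17875
theta2 = 100.297 degrees


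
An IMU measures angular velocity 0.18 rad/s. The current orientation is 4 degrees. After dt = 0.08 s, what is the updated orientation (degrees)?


delta_theta = w * dt = 0.18 * 0.08 = 0.0144 rad
= 0.8251 deg
theta_new = 4 + 0.8251 = 4.8251 deg


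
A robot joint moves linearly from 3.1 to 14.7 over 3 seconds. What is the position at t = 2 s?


s = t/T = 2/3 = 0.6667
p(t) = p0 + (pf-p0)*s
= 3.1 + (14.7 - 3.1) * 0.6667
= 10.8333


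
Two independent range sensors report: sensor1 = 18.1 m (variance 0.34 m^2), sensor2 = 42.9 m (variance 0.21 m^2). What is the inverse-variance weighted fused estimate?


w1 = (1/var1) / (1/var1 + 1/var2)
   = 2.9412 / (2.9412 + 4.7619) = 0.3818
w2 = 1 - w1 = 0.6182
fused = w1*s1 + w2*s2 = 6.9109 + 26.52
= 33.4309 m


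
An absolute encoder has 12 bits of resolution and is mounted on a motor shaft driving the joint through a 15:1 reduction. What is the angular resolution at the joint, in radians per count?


counts = 2^12 = 4096
effective counts at joint = 4096 * 15 = 61440
resolution = 2*pi / 61440
= 1.0227e-04 rad/count


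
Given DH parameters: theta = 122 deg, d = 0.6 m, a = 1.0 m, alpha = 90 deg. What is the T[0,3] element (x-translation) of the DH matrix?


T[0,3] = a * cos(theta)
= 1.0 * cos(122 deg)
= 1.0 * -0.5299
= -0.5299


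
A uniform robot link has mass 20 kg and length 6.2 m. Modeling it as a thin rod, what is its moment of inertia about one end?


I = (1/3) * m * L^2
= (1/3) * 20 * 6.2^2
= 0.333333 * 20 * 38.44
= 256.2667 kg*m^2


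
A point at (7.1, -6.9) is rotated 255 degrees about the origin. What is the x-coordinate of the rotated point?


x' = x*cos(theta) - y*sin(theta)
cos(255 deg) = -0.2588, sin(255 deg) = -0.9659
x' = 7.1 * -0.2588 - -6.9 * -0.9659
= -1.8376 - 6.6649
= -8.5025


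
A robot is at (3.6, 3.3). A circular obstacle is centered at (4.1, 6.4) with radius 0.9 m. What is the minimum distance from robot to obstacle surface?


center_dist = sqrt((3.6-4.1)^2 + (3.3-6.4)^2)
= sqrt(0.25 + 9.61)
= 3.1401
min_dist = center_dist - radius = 3.1401 - 0.9 = 2.2401 m


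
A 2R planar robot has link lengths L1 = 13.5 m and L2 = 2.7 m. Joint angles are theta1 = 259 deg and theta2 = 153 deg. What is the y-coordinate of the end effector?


Convert angles to radians: theta1 = 4.5204, theta2 = 2.6704
y = L1*sin(theta1) + L2*sin(theta1+theta2)
y = -13.252 + 2.1276
y = -11.1243


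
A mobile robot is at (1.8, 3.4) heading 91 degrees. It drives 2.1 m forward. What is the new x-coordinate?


x_new = x0 + d*cos(theta)
= 1.8 + 2.1*cos(91)
= 1.8 + -0.0367
= 1.7633


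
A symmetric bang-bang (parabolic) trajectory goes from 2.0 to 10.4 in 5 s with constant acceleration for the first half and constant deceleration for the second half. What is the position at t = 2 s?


Symmetric rest-to-rest: each phase covers (pf-p0)/2 in time T/2. 0.5*a*(T/2)^2 = (pf-p0)/2 => a = 4*(pf-p0)/T^2
a = 4*(10.4-2.0)/5^2 = 1.344
t = 2 is in the acceleration phase (t <= T/2).
p = p0 + 0.5*a*t^2 = 2.0 + 0.5*1.344*2^2
= 4.688


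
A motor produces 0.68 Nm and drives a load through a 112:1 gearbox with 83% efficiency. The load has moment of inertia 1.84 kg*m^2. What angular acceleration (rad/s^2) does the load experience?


tau_out = tau_motor * N * eta
= 0.68 * 112 * 0.83 = 63.2128 Nm
alpha = tau_out / I = 63.2128 / 1.84
= 34.3548 rad/s^2


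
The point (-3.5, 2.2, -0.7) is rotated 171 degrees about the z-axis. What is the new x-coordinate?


Rotation about z-axis: x' = x*cos(theta) - y*sin(theta)
= -3.5 * -0.9877 - 2.2 * 0.1564
= 3.1128


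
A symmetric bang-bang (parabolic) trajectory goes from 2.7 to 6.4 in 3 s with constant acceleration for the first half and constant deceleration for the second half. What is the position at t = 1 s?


Symmetric rest-to-rest: each phase covers (pf-p0)/2 in time T/2. 0.5*a*(T/2)^2 = (pf-p0)/2 => a = 4*(pf-p0)/T^2
a = 4*(6.4-2.7)/3^2 = 1.6444
t = 1 is in the acceleration phase (t <= T/2).
p = p0 + 0.5*a*t^2 = 2.7 + 0.5*1.6444*1^2
= 3.5222


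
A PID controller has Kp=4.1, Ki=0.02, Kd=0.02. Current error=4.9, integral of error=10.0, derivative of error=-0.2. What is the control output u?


u = Kp*e + Ki*int(e) + Kd*de/dt
= 4.1*4.9 + 0.02*10.0 + 0.02*(-0.2)
= 20.09 + 0.2 + -0.004
= 20.286


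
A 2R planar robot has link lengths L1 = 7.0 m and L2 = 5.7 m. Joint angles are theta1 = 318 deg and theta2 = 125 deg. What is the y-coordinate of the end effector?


Convert angles to radians: theta1 = 5.5501, theta2 = 2.1817
y = L1*sin(theta1) + L2*sin(theta1+theta2)
y = -4.6839 + 5.6575
y = 0.9736


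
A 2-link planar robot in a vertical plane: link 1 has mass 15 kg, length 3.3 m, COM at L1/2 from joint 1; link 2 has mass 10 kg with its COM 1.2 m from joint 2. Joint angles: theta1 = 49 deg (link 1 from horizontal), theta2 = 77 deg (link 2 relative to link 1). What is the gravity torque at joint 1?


Horizontal distance from joint 1 to link-1 COM:
  x_c1 = (L1/2)*cos(t1) = 1.65 * 0.6561 = 1.0825 m
Horizontal distance from joint 1 to link-2 COM:
  x_c2 = L1*cos(t1) + Lc2*cos(t1+t2)
       = 3.3*0.6561 + 1.2*-0.5878 = 1.4597 m
tau1 = m1*g*x_c1 + m2*g*x_c2
     = 15*9.81*1.0825 + 10*9.81*1.4597
     = 159.2895 + 143.1919
     = 302.4814 Nm


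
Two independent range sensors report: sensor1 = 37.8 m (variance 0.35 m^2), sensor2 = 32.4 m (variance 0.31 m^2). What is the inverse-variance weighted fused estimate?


w1 = (1/var1) / (1/var1 + 1/var2)
   = 2.8571 / (2.8571 + 3.2258) = 0.4697
w2 = 1 - w1 = 0.5303
fused = w1*s1 + w2*s2 = 17.7545 + 17.1818
= 34.9364 m


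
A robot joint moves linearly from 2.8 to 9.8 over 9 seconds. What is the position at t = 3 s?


s = t/T = 3/9 = 0.3333
p(t) = p0 + (pf-p0)*s
= 2.8 + (9.8 - 2.8) * 0.3333
= 5.1333


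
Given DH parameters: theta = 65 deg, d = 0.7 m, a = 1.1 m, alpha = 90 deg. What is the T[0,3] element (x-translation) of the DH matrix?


T[0,3] = a * cos(theta)
= 1.1 * cos(65 deg)
= 1.1 * 0.4226
= 0.4649


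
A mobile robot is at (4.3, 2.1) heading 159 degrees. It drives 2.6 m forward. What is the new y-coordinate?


y_new = y0 + d*sin(theta)
= 2.1 + 2.6*sin(159)
= 2.1 + 0.9318
= 3.0318


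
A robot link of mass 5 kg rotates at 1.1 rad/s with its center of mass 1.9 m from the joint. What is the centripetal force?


F = m * omega^2 * r
= 5 * 1.1^2 * 1.9
= 5 * 1.21 * 1.9
= 11.495 N


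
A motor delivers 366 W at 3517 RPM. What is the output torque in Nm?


omega = 3517 * 2*pi/60 = 368.2994 rad/s
tau = P / omega = 366 / 368.2994
= 0.9938 Nm


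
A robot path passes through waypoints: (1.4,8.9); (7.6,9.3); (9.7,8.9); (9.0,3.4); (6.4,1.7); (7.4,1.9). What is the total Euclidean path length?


Segment lengths:
  seg1 = sqrt((6.2)^2 + (0.4)^2) = 6.2129
  seg2 = sqrt((2.1)^2 + (-0.4)^2) = 2.1378
  seg3 = sqrt((-0.7)^2 + (-5.5)^2) = 5.5444
  seg4 = sqrt((-2.6)^2 + (-1.7)^2) = 3.1064
  seg5 = sqrt((1.0)^2 + (0.2)^2) = 1.0198
Total = 18.0213


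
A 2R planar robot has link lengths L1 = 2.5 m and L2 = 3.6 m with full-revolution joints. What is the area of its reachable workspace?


r_max = L1 + L2 = 6.1 m
r_min = |L1 - L2| = 1.1 m
Area = pi*(r_max^2 - r_min^2)
= pi*(37.21 - 1.21)
= pi * 36.0
= 113.0973 m^2


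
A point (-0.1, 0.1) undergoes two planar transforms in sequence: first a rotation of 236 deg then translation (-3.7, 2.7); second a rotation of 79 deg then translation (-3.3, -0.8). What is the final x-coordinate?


After transform 1:
x1 = cos(236)*-0.1 - sin(236)*0.1 + -3.7 = -3.5612
y1 = sin(236)*-0.1 + cos(236)*0.1 + 2.7 = 2.727
After transform 2:
x2 = cos(79)*-3.5612 - sin(79)*2.727 + -3.3
= -6.6564


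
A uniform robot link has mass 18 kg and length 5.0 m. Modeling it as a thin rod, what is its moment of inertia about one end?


I = (1/3) * m * L^2
= (1/3) * 18 * 5.0^2
= 0.333333 * 18 * 25.0
= 150.0 kg*m^2


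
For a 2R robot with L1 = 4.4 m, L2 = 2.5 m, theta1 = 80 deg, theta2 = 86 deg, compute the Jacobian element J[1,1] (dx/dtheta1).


J[1,1] = -L1*sin(t1) - L2*sin(t1+t2)
= -4.4*sin(80) - 2.5*sin(166)
= -4.938


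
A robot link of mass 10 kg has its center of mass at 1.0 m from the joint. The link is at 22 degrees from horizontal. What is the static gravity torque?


tau = m*g*L*cos(angle)
= 10 * 9.81 * 1.0 * cos(22 deg)
= 10 * 9.81 * 1.0 * 0.9272
= 90.9567 Nm


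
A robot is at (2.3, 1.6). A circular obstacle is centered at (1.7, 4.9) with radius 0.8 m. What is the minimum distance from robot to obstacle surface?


center_dist = sqrt((2.3-1.7)^2 + (1.6-4.9)^2)
= sqrt(0.36 + 10.89)
= 3.3541
min_dist = center_dist - radius = 3.3541 - 0.8 = 2.5541 m


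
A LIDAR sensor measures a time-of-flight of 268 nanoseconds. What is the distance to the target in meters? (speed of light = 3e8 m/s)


tof = 268 ns = 2.68e-07 s
dist = c * tof / 2
= 3e8 * 2.68e-07 / 2
= 40.2 m


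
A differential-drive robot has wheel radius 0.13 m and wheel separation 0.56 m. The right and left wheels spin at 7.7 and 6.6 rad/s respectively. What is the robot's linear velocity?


vR = r*wR = 0.13*7.7 = 1.001 m/s
vL = r*wL = 0.13*6.6 = 0.858 m/s
v = (vR+vL)/2 = 0.9295 m/s
omega = (vR-vL)/L = 0.2554 rad/s
linear velocity = 0.9295 m/s


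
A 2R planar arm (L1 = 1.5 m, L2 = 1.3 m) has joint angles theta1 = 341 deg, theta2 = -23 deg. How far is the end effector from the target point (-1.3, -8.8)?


End effector via forward kinematics:
x = L1*cos(t1) + L2*cos(t1+t2) = 2.3844
y = L1*sin(t1) + L2*sin(t1+t2) = -1.3582
Distance to target:
d = sqrt((-1.3 - 2.3844)^2 + (-8.8 - -1.3582)^2)
= sqrt(13.5746 + 55.3801)
= 8.3039 m


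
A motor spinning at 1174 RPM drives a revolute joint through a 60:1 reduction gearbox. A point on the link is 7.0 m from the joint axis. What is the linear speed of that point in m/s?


omega_motor = 1174 * 2*pi/60 = 122.941 rad/s
omega_joint = omega_motor / 60 = 2.049 rad/s
v = omega_joint * r = 2.049 * 7.0
= 14.3431 m/s


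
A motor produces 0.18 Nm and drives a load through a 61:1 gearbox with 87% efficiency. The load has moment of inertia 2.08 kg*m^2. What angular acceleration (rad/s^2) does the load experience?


tau_out = tau_motor * N * eta
= 0.18 * 61 * 0.87 = 9.5526 Nm
alpha = tau_out / I = 9.5526 / 2.08
= 4.5926 rad/s^2


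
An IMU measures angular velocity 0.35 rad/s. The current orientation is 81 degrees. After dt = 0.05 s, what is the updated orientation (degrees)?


delta_theta = w * dt = 0.35 * 0.05 = 0.0175 rad
= 1.0027 deg
theta_new = 81 + 1.0027 = 82.0027 deg


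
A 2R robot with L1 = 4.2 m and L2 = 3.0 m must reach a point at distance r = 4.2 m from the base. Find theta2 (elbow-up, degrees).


cos(theta2) = (r^2 - L1^2 - L2^2) / (2*L1*L2)
cos(theta2) = (17.64 - 17.64 - 9.0) / 25.2
cos(theta2) = -0.357143
theta2 = 110.9248 degrees


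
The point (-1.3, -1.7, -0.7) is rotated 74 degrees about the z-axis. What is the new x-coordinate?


Rotation about z-axis: x' = x*cos(theta) - y*sin(theta)
= -1.3 * 0.2756 - -1.7 * 0.9613
= 1.2758


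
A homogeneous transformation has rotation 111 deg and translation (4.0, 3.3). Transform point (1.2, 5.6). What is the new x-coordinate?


x' = cos(theta)*px - sin(theta)*py + tx
= -0.3584*1.2 - 0.9336*5.6 + 4.0
= -1.6581


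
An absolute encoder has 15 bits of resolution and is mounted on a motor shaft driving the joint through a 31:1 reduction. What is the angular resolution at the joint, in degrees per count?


counts = 2^15 = 32768
effective counts at joint = 32768 * 31 = 1015808
resolution = 360 / 1015808
= 3.5440e-04 deg/count


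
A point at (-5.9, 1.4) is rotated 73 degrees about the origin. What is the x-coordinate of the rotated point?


x' = x*cos(theta) - y*sin(theta)
cos(73 deg) = 0.2924, sin(73 deg) = 0.9563
x' = -5.9 * 0.2924 - 1.4 * 0.9563
= -1.725 - 1.3388
= -3.0638


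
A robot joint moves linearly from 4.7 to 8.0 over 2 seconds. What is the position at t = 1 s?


s = t/T = 1/2 = 0.5
p(t) = p0 + (pf-p0)*s
= 4.7 + (8.0 - 4.7) * 0.5
= 6.35


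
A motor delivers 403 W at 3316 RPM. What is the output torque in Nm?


omega = 3316 * 2*pi/60 = 347.2507 rad/s
tau = P / omega = 403 / 347.2507
= 1.1605 Nm


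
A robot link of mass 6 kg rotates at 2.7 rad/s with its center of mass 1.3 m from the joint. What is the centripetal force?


F = m * omega^2 * r
= 6 * 2.7^2 * 1.3
= 6 * 7.29 * 1.3
= 56.862 N


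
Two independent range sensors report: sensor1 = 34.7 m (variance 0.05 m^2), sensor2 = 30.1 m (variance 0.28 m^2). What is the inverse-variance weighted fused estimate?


w1 = (1/var1) / (1/var1 + 1/var2)
   = 20.0 / (20.0 + 3.5714) = 0.8485
w2 = 1 - w1 = 0.1515
fused = w1*s1 + w2*s2 = 29.4424 + 4.5606
= 34.003 m


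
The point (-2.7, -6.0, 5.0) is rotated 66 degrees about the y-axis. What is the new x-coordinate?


Rotation about y-axis: x' = x*cos(theta) + z*sin(theta)
= -2.7 * 0.4067 + 5.0 * 0.9135
= 3.4695


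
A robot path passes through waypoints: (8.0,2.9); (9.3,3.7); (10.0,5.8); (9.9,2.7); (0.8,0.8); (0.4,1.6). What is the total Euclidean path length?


Segment lengths:
  seg1 = sqrt((1.3)^2 + (0.8)^2) = 1.5264
  seg2 = sqrt((0.7)^2 + (2.1)^2) = 2.2136
  seg3 = sqrt((-0.1)^2 + (-3.1)^2) = 3.1016
  seg4 = sqrt((-9.1)^2 + (-1.9)^2) = 9.2962
  seg5 = sqrt((-0.4)^2 + (0.8)^2) = 0.8944
Total = 17.0323


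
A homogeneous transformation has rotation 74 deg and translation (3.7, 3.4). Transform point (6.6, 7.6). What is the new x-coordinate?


x' = cos(theta)*px - sin(theta)*py + tx
= 0.2756*6.6 - 0.9613*7.6 + 3.7
= -1.7864


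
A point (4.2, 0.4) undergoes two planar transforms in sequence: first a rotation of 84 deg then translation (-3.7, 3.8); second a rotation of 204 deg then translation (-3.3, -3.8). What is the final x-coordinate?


After transform 1:
x1 = cos(84)*4.2 - sin(84)*0.4 + -3.7 = -3.6588
y1 = sin(84)*4.2 + cos(84)*0.4 + 3.8 = 8.0188
After transform 2:
x2 = cos(204)*-3.6588 - sin(204)*8.0188 + -3.3
= 3.304


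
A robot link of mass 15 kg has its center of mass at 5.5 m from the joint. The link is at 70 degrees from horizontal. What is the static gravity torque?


tau = m*g*L*cos(angle)
= 15 * 9.81 * 5.5 * cos(70 deg)
= 15 * 9.81 * 5.5 * 0.342
= 276.8055 Nm


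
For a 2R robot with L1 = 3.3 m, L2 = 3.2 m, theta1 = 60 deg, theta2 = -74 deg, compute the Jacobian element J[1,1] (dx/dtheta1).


J[1,1] = -L1*sin(t1) - L2*sin(t1+t2)
= -3.3*sin(60) - 3.2*sin(-14)
= -2.0837


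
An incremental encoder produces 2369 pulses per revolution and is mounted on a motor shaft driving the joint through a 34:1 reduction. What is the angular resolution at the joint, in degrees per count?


counts per rev = 2369
effective counts at joint = 2369 * 34 = 80546
resolution = 360 / 80546
= 0.0045 deg/count


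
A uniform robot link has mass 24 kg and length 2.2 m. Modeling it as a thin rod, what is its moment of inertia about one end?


I = (1/3) * m * L^2
= (1/3) * 24 * 2.2^2
= 0.333333 * 24 * 4.84
= 38.72 kg*m^2


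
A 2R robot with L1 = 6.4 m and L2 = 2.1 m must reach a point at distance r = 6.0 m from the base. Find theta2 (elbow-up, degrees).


cos(theta2) = (r^2 - L1^2 - L2^2) / (2*L1*L2)
cos(theta2) = (36.0 - 40.96 - 4.41) / 26.88
cos(theta2) = -0.348586
theta2 = 110.4009 degrees


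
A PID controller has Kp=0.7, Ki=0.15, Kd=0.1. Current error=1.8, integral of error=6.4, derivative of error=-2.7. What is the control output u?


u = Kp*e + Ki*int(e) + Kd*de/dt
= 0.7*1.8 + 0.15*6.4 + 0.1*(-2.7)
= 1.26 + 0.96 + -0.27
= 1.95


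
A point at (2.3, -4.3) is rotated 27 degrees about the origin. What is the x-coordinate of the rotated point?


x' = x*cos(theta) - y*sin(theta)
cos(27 deg) = 0.891, sin(27 deg) = 0.454
x' = 2.3 * 0.891 - -4.3 * 0.454
= 2.0493 - -1.9522
= 4.0015


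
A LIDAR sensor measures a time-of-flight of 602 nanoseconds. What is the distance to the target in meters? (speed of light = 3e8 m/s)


tof = 602 ns = 6.02e-07 s
dist = c * tof / 2
= 3e8 * 6.02e-07 / 2
= 90.3 m


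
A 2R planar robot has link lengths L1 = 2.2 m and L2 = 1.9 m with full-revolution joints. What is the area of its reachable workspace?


r_max = L1 + L2 = 4.1 m
r_min = |L1 - L2| = 0.3 m
Area = pi*(r_max^2 - r_min^2)
= pi*(16.81 - 0.09)
= pi * 16.72
= 52.5274 m^2


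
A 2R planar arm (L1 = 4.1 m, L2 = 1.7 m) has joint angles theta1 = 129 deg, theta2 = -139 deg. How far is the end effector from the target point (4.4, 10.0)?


End effector via forward kinematics:
x = L1*cos(t1) + L2*cos(t1+t2) = -0.906
y = L1*sin(t1) + L2*sin(t1+t2) = 2.8911
Distance to target:
d = sqrt((4.4 - -0.906)^2 + (10.0 - 2.8911)^2)
= sqrt(28.1541 + 50.5365)
= 8.8708 m


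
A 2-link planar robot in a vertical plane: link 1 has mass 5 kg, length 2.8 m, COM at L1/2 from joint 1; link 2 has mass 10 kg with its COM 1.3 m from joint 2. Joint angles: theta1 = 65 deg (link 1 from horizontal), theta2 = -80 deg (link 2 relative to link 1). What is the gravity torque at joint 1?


Horizontal distance from joint 1 to link-1 COM:
  x_c1 = (L1/2)*cos(t1) = 1.4 * 0.4226 = 0.5917 m
Horizontal distance from joint 1 to link-2 COM:
  x_c2 = L1*cos(t1) + Lc2*cos(t1+t2)
       = 2.8*0.4226 + 1.3*0.9659 = 2.439 m
tau1 = m1*g*x_c1 + m2*g*x_c2
     = 5*9.81*0.5917 + 10*9.81*2.439
     = 29.0212 + 239.2693
     = 268.2905 Nm


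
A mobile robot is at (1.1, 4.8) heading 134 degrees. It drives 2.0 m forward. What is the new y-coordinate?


y_new = y0 + d*sin(theta)
= 4.8 + 2.0*sin(134)
= 4.8 + 1.4387
= 6.2387


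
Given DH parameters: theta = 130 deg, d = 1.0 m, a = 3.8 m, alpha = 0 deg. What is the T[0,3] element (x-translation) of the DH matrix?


T[0,3] = a * cos(theta)
= 3.8 * cos(130 deg)
= 3.8 * -0.6428
= -2.4426


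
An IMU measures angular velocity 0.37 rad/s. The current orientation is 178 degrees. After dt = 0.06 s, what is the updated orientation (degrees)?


delta_theta = w * dt = 0.37 * 0.06 = 0.0222 rad
= 1.272 deg
theta_new = 178 + 1.272 = 179.272 deg


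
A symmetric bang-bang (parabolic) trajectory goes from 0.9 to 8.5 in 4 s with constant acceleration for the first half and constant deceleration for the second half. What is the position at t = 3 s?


Symmetric rest-to-rest: each phase covers (pf-p0)/2 in time T/2. 0.5*a*(T/2)^2 = (pf-p0)/2 => a = 4*(pf-p0)/T^2
a = 4*(8.5-0.9)/4^2 = 1.9
t = 3 is in the deceleration phase (t > T/2).
p = pf - 0.5*a*(T-t)^2 = 8.5 - 0.5*1.9*1^2
= 7.55


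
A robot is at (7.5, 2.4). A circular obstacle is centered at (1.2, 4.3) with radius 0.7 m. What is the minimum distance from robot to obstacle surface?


center_dist = sqrt((7.5-1.2)^2 + (2.4-4.3)^2)
= sqrt(39.69 + 3.61)
= 6.5803
min_dist = center_dist - radius = 6.5803 - 0.7 = 5.8803 m


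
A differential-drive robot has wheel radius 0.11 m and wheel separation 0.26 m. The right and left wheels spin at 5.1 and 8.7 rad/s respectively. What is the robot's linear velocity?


vR = r*wR = 0.11*5.1 = 0.561 m/s
vL = r*wL = 0.11*8.7 = 0.957 m/s
v = (vR+vL)/2 = 0.759 m/s
omega = (vR-vL)/L = -1.5231 rad/s
linear velocity = 0.759 m/s


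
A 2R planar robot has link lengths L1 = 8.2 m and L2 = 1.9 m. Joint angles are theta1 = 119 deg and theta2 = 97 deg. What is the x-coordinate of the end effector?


Convert angles to radians: theta1 = 2.0769, theta2 = 1.693
x = L1*cos(theta1) + L2*cos(theta1+theta2)
x = -3.9754 + -1.5371
x = -5.5126


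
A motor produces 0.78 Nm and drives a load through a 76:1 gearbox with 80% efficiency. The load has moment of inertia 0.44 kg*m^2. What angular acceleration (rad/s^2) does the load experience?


tau_out = tau_motor * N * eta
= 0.78 * 76 * 0.8 = 47.424 Nm
alpha = tau_out / I = 47.424 / 0.44
= 107.7818 rad/s^2


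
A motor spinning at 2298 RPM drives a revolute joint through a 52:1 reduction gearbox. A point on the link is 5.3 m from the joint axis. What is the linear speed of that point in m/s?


omega_motor = 2298 * 2*pi/60 = 240.646 rad/s
omega_joint = omega_motor / 52 = 4.6278 rad/s
v = omega_joint * r = 4.6278 * 5.3
= 24.5274 m/s


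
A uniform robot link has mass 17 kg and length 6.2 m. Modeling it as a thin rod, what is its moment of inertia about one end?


I = (1/3) * m * L^2
= (1/3) * 17 * 6.2^2
= 0.333333 * 17 * 38.44
= 217.8267 kg*m^2


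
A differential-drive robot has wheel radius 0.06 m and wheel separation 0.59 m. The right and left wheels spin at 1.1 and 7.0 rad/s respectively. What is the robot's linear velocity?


vR = r*wR = 0.06*1.1 = 0.066 m/s
vL = r*wL = 0.06*7.0 = 0.42 m/s
v = (vR+vL)/2 = 0.243 m/s
omega = (vR-vL)/L = -0.6 rad/s
linear velocity = 0.243 m/s


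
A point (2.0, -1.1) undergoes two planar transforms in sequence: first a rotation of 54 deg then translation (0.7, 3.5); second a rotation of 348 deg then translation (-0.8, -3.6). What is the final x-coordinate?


After transform 1:
x1 = cos(54)*2.0 - sin(54)*-1.1 + 0.7 = 2.7655
y1 = sin(54)*2.0 + cos(54)*-1.1 + 3.5 = 4.4715
After transform 2:
x2 = cos(348)*2.7655 - sin(348)*4.4715 + -0.8
= 2.8347


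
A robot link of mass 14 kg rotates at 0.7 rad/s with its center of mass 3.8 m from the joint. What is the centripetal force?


F = m * omega^2 * r
= 14 * 0.7^2 * 3.8
= 14 * 0.49 * 3.8
= 26.068 N


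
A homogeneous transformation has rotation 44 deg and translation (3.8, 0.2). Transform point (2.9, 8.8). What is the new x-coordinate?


x' = cos(theta)*px - sin(theta)*py + tx
= 0.7193*2.9 - 0.6947*8.8 + 3.8
= -0.2269


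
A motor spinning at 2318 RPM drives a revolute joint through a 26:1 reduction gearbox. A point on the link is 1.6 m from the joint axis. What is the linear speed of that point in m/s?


omega_motor = 2318 * 2*pi/60 = 242.7404 rad/s
omega_joint = omega_motor / 26 = 9.3362 rad/s
v = omega_joint * r = 9.3362 * 1.6
= 14.9379 m/s


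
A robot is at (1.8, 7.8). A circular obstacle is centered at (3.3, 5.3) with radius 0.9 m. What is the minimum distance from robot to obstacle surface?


center_dist = sqrt((1.8-3.3)^2 + (7.8-5.3)^2)
= sqrt(2.25 + 6.25)
= 2.9155
min_dist = center_dist - radius = 2.9155 - 0.9 = 2.0155 m


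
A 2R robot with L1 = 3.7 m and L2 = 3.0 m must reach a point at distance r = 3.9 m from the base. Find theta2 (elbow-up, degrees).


cos(theta2) = (r^2 - L1^2 - L2^2) / (2*L1*L2)
cos(theta2) = (15.21 - 13.69 - 9.0) / 22.2
cos(theta2) = -0.336937
theta2 = 109.6904 degrees


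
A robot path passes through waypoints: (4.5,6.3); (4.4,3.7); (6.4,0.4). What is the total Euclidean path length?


Segment lengths:
  seg1 = sqrt((-0.1)^2 + (-2.6)^2) = 2.6019
  seg2 = sqrt((2.0)^2 + (-3.3)^2) = 3.8588
Total = 6.4607


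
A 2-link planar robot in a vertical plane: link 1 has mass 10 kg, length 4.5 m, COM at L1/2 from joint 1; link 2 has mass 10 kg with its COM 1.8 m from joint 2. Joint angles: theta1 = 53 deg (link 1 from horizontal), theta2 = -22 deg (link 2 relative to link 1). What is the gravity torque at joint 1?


Horizontal distance from joint 1 to link-1 COM:
  x_c1 = (L1/2)*cos(t1) = 2.25 * 0.6018 = 1.3541 m
Horizontal distance from joint 1 to link-2 COM:
  x_c2 = L1*cos(t1) + Lc2*cos(t1+t2)
       = 4.5*0.6018 + 1.8*0.8572 = 4.2511 m
tau1 = m1*g*x_c1 + m2*g*x_c2
     = 10*9.81*1.3541 + 10*9.81*4.2511
     = 132.8356 + 417.0298
     = 549.8655 Nm


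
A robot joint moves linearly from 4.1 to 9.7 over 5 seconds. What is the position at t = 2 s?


s = t/T = 2/5 = 0.4
p(t) = p0 + (pf-p0)*s
= 4.1 + (9.7 - 4.1) * 0.4
= 6.34


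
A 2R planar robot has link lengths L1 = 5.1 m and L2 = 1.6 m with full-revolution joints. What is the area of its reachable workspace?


r_max = L1 + L2 = 6.7 m
r_min = |L1 - L2| = 3.5 m
Area = pi*(r_max^2 - r_min^2)
= pi*(44.89 - 12.25)
= pi * 32.64
= 102.5416 m^2


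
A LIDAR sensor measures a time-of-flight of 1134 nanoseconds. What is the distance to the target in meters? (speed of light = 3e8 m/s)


tof = 1134 ns = 1.134e-06 s
dist = c * tof / 2
= 3e8 * 1.134e-06 / 2
= 170.1 m


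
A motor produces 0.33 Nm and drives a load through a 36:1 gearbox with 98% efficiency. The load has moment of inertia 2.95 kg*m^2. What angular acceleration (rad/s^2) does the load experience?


tau_out = tau_motor * N * eta
= 0.33 * 36 * 0.98 = 11.6424 Nm
alpha = tau_out / I = 11.6424 / 2.95
= 3.9466 rad/s^2


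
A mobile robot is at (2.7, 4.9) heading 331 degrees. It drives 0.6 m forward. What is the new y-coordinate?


y_new = y0 + d*sin(theta)
= 4.9 + 0.6*sin(331)
= 4.9 + -0.2909
= 4.6091


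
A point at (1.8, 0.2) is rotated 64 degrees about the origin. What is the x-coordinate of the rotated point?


x' = x*cos(theta) - y*sin(theta)
cos(64 deg) = 0.4384, sin(64 deg) = 0.8988
x' = 1.8 * 0.4384 - 0.2 * 0.8988
= 0.7891 - 0.1798
= 0.6093


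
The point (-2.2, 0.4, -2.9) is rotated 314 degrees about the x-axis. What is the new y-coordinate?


Rotation about x-axis: y' = y*cos(theta) - z*sin(theta)
= 0.4 * 0.6947 - -2.9 * -0.7193
= -1.8082


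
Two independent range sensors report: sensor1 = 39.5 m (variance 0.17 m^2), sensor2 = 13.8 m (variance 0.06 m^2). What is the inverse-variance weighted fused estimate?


w1 = (1/var1) / (1/var1 + 1/var2)
   = 5.8824 / (5.8824 + 16.6667) = 0.2609
w2 = 1 - w1 = 0.7391
fused = w1*s1 + w2*s2 = 10.3043 + 10.2
= 20.5043 m


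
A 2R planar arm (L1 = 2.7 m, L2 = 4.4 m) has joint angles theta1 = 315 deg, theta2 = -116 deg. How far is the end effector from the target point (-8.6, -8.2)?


End effector via forward kinematics:
x = L1*cos(t1) + L2*cos(t1+t2) = -2.2511
y = L1*sin(t1) + L2*sin(t1+t2) = -3.3417
Distance to target:
d = sqrt((-8.6 - -2.2511)^2 + (-8.2 - -3.3417)^2)
= sqrt(40.3086 + 23.6032)
= 7.9945 m


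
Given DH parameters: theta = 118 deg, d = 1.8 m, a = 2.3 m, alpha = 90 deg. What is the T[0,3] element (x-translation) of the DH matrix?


T[0,3] = a * cos(theta)
= 2.3 * cos(118 deg)
= 2.3 * -0.4695
= -1.0798


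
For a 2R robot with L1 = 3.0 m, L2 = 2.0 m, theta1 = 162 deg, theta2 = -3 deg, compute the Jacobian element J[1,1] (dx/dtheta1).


J[1,1] = -L1*sin(t1) - L2*sin(t1+t2)
= -3.0*sin(162) - 2.0*sin(159)
= -1.6438


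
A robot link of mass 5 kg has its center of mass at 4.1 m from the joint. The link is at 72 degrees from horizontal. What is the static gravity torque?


tau = m*g*L*cos(angle)
= 5 * 9.81 * 4.1 * cos(72 deg)
= 5 * 9.81 * 4.1 * 0.309
= 62.1449 Nm


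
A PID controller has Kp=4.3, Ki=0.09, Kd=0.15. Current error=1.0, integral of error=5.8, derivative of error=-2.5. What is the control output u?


u = Kp*e + Ki*int(e) + Kd*de/dt
= 4.3*1.0 + 0.09*5.8 + 0.15*(-2.5)
= 4.3 + 0.522 + -0.375
= 4.447


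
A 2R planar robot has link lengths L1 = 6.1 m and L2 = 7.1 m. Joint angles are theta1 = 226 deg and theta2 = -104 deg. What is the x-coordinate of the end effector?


Convert angles to radians: theta1 = 3.9444, theta2 = -1.8151
x = L1*cos(theta1) + L2*cos(theta1+theta2)
x = -4.2374 + -3.7624
x = -7.9998


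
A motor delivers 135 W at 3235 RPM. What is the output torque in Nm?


omega = 3235 * 2*pi/60 = 338.7684 rad/s
tau = P / omega = 135 / 338.7684
= 0.3985 Nm


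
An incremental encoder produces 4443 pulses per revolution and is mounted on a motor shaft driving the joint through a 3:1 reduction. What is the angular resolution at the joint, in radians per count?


counts per rev = 4443
effective counts at joint = 4443 * 3 = 13329
resolution = 2*pi / 13329
= 4.7139e-04 rad/count


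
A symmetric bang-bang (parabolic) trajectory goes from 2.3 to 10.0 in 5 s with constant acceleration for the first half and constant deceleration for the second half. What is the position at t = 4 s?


Symmetric rest-to-rest: each phase covers (pf-p0)/2 in time T/2. 0.5*a*(T/2)^2 = (pf-p0)/2 => a = 4*(pf-p0)/T^2
a = 4*(10.0-2.3)/5^2 = 1.232
t = 4 is in the deceleration phase (t > T/2).
p = pf - 0.5*a*(T-t)^2 = 10.0 - 0.5*1.232*1^2
= 9.384


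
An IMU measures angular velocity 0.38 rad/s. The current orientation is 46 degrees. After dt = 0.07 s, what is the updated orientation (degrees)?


delta_theta = w * dt = 0.38 * 0.07 = 0.0266 rad
= 1.5241 deg
theta_new = 46 + 1.5241 = 47.5241 deg


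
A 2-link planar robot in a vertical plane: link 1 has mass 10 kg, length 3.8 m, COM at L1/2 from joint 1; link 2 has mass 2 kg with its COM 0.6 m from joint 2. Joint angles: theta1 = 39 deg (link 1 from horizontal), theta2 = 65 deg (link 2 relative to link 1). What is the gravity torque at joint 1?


Horizontal distance from joint 1 to link-1 COM:
  x_c1 = (L1/2)*cos(t1) = 1.9 * 0.7771 = 1.4766 m
Horizontal distance from joint 1 to link-2 COM:
  x_c2 = L1*cos(t1) + Lc2*cos(t1+t2)
       = 3.8*0.7771 + 0.6*-0.2419 = 2.808 m
tau1 = m1*g*x_c1 + m2*g*x_c2
     = 10*9.81*1.4766 + 2*9.81*2.808
     = 144.8522 + 55.093
     = 199.9452 Nm


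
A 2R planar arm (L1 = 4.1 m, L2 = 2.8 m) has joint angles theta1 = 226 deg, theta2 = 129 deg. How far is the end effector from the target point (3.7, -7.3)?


End effector via forward kinematics:
x = L1*cos(t1) + L2*cos(t1+t2) = -0.0588
y = L1*sin(t1) + L2*sin(t1+t2) = -3.1933
Distance to target:
d = sqrt((3.7 - -0.0588)^2 + (-7.3 - -3.1933)^2)
= sqrt(14.1282 + 16.8647)
= 5.5671 m


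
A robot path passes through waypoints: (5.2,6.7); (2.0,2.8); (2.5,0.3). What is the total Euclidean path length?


Segment lengths:
  seg1 = sqrt((-3.2)^2 + (-3.9)^2) = 5.0448
  seg2 = sqrt((0.5)^2 + (-2.5)^2) = 2.5495
Total = 7.5943


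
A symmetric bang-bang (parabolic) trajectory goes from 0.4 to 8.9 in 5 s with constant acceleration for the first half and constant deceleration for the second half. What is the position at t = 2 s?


Symmetric rest-to-rest: each phase covers (pf-p0)/2 in time T/2. 0.5*a*(T/2)^2 = (pf-p0)/2 => a = 4*(pf-p0)/T^2
a = 4*(8.9-0.4)/5^2 = 1.36
t = 2 is in the acceleration phase (t <= T/2).
p = p0 + 0.5*a*t^2 = 0.4 + 0.5*1.36*2^2
= 3.12


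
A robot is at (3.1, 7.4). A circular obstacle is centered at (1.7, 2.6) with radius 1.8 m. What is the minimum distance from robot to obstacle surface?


center_dist = sqrt((3.1-1.7)^2 + (7.4-2.6)^2)
= sqrt(1.96 + 23.04)
= 5.0
min_dist = center_dist - radius = 5.0 - 1.8 = 3.2 m


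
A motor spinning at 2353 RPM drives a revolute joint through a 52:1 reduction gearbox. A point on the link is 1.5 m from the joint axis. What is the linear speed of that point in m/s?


omega_motor = 2353 * 2*pi/60 = 246.4056 rad/s
omega_joint = omega_motor / 52 = 4.7386 rad/s
v = omega_joint * r = 4.7386 * 1.5
= 7.1079 m/s


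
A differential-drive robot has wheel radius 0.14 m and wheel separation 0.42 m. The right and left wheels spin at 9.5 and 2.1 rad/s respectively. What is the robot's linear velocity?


vR = r*wR = 0.14*9.5 = 1.33 m/s
vL = r*wL = 0.14*2.1 = 0.294 m/s
v = (vR+vL)/2 = 0.812 m/s
omega = (vR-vL)/L = 2.4667 rad/s
linear velocity = 0.812 m/s


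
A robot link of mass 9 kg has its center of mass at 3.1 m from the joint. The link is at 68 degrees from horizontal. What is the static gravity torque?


tau = m*g*L*cos(angle)
= 9 * 9.81 * 3.1 * cos(68 deg)
= 9 * 9.81 * 3.1 * 0.3746
= 102.5295 Nm


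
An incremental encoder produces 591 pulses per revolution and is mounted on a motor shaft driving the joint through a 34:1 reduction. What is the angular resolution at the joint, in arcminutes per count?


counts per rev = 591
effective counts at joint = 591 * 34 = 20094
resolution = 360*60 / 20094
= 1.0749 arcmin/count


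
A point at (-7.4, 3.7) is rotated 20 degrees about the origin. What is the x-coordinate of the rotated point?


x' = x*cos(theta) - y*sin(theta)
cos(20 deg) = 0.9397, sin(20 deg) = 0.342
x' = -7.4 * 0.9397 - 3.7 * 0.342
= -6.9537 - 1.2655
= -8.2192


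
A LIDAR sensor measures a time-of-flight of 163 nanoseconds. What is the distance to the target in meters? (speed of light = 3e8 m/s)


tof = 163 ns = 1.63e-07 s
dist = c * tof / 2
= 3e8 * 1.63e-07 / 2
= 24.45 m
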